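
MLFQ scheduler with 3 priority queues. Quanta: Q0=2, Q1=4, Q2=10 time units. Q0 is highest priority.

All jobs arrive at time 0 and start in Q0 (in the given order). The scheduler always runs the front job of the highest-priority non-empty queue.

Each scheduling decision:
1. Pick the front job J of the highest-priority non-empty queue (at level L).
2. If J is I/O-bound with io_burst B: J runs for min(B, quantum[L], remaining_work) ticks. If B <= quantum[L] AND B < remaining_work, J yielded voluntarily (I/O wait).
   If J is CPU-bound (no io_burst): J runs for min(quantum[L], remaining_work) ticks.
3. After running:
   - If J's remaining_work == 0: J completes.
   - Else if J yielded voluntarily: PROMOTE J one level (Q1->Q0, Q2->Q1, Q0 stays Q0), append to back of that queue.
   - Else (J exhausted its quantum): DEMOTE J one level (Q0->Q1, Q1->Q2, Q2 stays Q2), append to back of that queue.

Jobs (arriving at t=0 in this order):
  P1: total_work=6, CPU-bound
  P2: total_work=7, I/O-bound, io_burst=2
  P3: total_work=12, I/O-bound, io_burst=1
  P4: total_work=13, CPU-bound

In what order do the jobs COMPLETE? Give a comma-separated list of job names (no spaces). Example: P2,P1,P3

Answer: P2,P3,P1,P4

Derivation:
t=0-2: P1@Q0 runs 2, rem=4, quantum used, demote→Q1. Q0=[P2,P3,P4] Q1=[P1] Q2=[]
t=2-4: P2@Q0 runs 2, rem=5, I/O yield, promote→Q0. Q0=[P3,P4,P2] Q1=[P1] Q2=[]
t=4-5: P3@Q0 runs 1, rem=11, I/O yield, promote→Q0. Q0=[P4,P2,P3] Q1=[P1] Q2=[]
t=5-7: P4@Q0 runs 2, rem=11, quantum used, demote→Q1. Q0=[P2,P3] Q1=[P1,P4] Q2=[]
t=7-9: P2@Q0 runs 2, rem=3, I/O yield, promote→Q0. Q0=[P3,P2] Q1=[P1,P4] Q2=[]
t=9-10: P3@Q0 runs 1, rem=10, I/O yield, promote→Q0. Q0=[P2,P3] Q1=[P1,P4] Q2=[]
t=10-12: P2@Q0 runs 2, rem=1, I/O yield, promote→Q0. Q0=[P3,P2] Q1=[P1,P4] Q2=[]
t=12-13: P3@Q0 runs 1, rem=9, I/O yield, promote→Q0. Q0=[P2,P3] Q1=[P1,P4] Q2=[]
t=13-14: P2@Q0 runs 1, rem=0, completes. Q0=[P3] Q1=[P1,P4] Q2=[]
t=14-15: P3@Q0 runs 1, rem=8, I/O yield, promote→Q0. Q0=[P3] Q1=[P1,P4] Q2=[]
t=15-16: P3@Q0 runs 1, rem=7, I/O yield, promote→Q0. Q0=[P3] Q1=[P1,P4] Q2=[]
t=16-17: P3@Q0 runs 1, rem=6, I/O yield, promote→Q0. Q0=[P3] Q1=[P1,P4] Q2=[]
t=17-18: P3@Q0 runs 1, rem=5, I/O yield, promote→Q0. Q0=[P3] Q1=[P1,P4] Q2=[]
t=18-19: P3@Q0 runs 1, rem=4, I/O yield, promote→Q0. Q0=[P3] Q1=[P1,P4] Q2=[]
t=19-20: P3@Q0 runs 1, rem=3, I/O yield, promote→Q0. Q0=[P3] Q1=[P1,P4] Q2=[]
t=20-21: P3@Q0 runs 1, rem=2, I/O yield, promote→Q0. Q0=[P3] Q1=[P1,P4] Q2=[]
t=21-22: P3@Q0 runs 1, rem=1, I/O yield, promote→Q0. Q0=[P3] Q1=[P1,P4] Q2=[]
t=22-23: P3@Q0 runs 1, rem=0, completes. Q0=[] Q1=[P1,P4] Q2=[]
t=23-27: P1@Q1 runs 4, rem=0, completes. Q0=[] Q1=[P4] Q2=[]
t=27-31: P4@Q1 runs 4, rem=7, quantum used, demote→Q2. Q0=[] Q1=[] Q2=[P4]
t=31-38: P4@Q2 runs 7, rem=0, completes. Q0=[] Q1=[] Q2=[]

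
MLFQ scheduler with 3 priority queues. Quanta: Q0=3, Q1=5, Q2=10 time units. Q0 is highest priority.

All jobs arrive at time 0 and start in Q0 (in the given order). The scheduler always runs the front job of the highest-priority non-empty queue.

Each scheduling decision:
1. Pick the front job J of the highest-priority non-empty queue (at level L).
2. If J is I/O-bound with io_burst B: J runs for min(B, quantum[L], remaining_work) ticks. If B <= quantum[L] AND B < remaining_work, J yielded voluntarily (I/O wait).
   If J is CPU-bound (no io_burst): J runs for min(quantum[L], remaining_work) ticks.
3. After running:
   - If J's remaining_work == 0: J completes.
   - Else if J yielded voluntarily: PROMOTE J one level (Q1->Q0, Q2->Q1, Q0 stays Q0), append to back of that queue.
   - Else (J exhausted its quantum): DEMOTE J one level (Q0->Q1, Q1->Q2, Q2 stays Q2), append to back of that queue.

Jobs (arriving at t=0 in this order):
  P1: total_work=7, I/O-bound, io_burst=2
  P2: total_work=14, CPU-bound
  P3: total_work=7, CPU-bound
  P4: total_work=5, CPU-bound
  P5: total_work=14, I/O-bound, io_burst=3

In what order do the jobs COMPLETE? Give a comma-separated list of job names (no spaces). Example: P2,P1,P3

t=0-2: P1@Q0 runs 2, rem=5, I/O yield, promote→Q0. Q0=[P2,P3,P4,P5,P1] Q1=[] Q2=[]
t=2-5: P2@Q0 runs 3, rem=11, quantum used, demote→Q1. Q0=[P3,P4,P5,P1] Q1=[P2] Q2=[]
t=5-8: P3@Q0 runs 3, rem=4, quantum used, demote→Q1. Q0=[P4,P5,P1] Q1=[P2,P3] Q2=[]
t=8-11: P4@Q0 runs 3, rem=2, quantum used, demote→Q1. Q0=[P5,P1] Q1=[P2,P3,P4] Q2=[]
t=11-14: P5@Q0 runs 3, rem=11, I/O yield, promote→Q0. Q0=[P1,P5] Q1=[P2,P3,P4] Q2=[]
t=14-16: P1@Q0 runs 2, rem=3, I/O yield, promote→Q0. Q0=[P5,P1] Q1=[P2,P3,P4] Q2=[]
t=16-19: P5@Q0 runs 3, rem=8, I/O yield, promote→Q0. Q0=[P1,P5] Q1=[P2,P3,P4] Q2=[]
t=19-21: P1@Q0 runs 2, rem=1, I/O yield, promote→Q0. Q0=[P5,P1] Q1=[P2,P3,P4] Q2=[]
t=21-24: P5@Q0 runs 3, rem=5, I/O yield, promote→Q0. Q0=[P1,P5] Q1=[P2,P3,P4] Q2=[]
t=24-25: P1@Q0 runs 1, rem=0, completes. Q0=[P5] Q1=[P2,P3,P4] Q2=[]
t=25-28: P5@Q0 runs 3, rem=2, I/O yield, promote→Q0. Q0=[P5] Q1=[P2,P3,P4] Q2=[]
t=28-30: P5@Q0 runs 2, rem=0, completes. Q0=[] Q1=[P2,P3,P4] Q2=[]
t=30-35: P2@Q1 runs 5, rem=6, quantum used, demote→Q2. Q0=[] Q1=[P3,P4] Q2=[P2]
t=35-39: P3@Q1 runs 4, rem=0, completes. Q0=[] Q1=[P4] Q2=[P2]
t=39-41: P4@Q1 runs 2, rem=0, completes. Q0=[] Q1=[] Q2=[P2]
t=41-47: P2@Q2 runs 6, rem=0, completes. Q0=[] Q1=[] Q2=[]

Answer: P1,P5,P3,P4,P2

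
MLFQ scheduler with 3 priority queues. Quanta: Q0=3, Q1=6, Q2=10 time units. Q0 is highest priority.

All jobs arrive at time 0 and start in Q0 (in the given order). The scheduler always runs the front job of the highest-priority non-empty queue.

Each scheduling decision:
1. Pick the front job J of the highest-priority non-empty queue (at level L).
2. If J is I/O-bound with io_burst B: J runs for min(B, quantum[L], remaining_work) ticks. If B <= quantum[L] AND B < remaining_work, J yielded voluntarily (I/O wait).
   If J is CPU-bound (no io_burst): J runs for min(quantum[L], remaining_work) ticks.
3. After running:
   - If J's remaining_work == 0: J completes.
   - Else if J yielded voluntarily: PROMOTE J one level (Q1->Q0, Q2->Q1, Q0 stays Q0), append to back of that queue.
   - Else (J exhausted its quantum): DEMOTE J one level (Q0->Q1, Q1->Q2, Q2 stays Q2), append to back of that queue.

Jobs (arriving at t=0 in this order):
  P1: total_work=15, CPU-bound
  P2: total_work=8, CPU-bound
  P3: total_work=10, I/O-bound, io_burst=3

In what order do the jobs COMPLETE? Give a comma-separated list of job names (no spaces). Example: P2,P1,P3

t=0-3: P1@Q0 runs 3, rem=12, quantum used, demote→Q1. Q0=[P2,P3] Q1=[P1] Q2=[]
t=3-6: P2@Q0 runs 3, rem=5, quantum used, demote→Q1. Q0=[P3] Q1=[P1,P2] Q2=[]
t=6-9: P3@Q0 runs 3, rem=7, I/O yield, promote→Q0. Q0=[P3] Q1=[P1,P2] Q2=[]
t=9-12: P3@Q0 runs 3, rem=4, I/O yield, promote→Q0. Q0=[P3] Q1=[P1,P2] Q2=[]
t=12-15: P3@Q0 runs 3, rem=1, I/O yield, promote→Q0. Q0=[P3] Q1=[P1,P2] Q2=[]
t=15-16: P3@Q0 runs 1, rem=0, completes. Q0=[] Q1=[P1,P2] Q2=[]
t=16-22: P1@Q1 runs 6, rem=6, quantum used, demote→Q2. Q0=[] Q1=[P2] Q2=[P1]
t=22-27: P2@Q1 runs 5, rem=0, completes. Q0=[] Q1=[] Q2=[P1]
t=27-33: P1@Q2 runs 6, rem=0, completes. Q0=[] Q1=[] Q2=[]

Answer: P3,P2,P1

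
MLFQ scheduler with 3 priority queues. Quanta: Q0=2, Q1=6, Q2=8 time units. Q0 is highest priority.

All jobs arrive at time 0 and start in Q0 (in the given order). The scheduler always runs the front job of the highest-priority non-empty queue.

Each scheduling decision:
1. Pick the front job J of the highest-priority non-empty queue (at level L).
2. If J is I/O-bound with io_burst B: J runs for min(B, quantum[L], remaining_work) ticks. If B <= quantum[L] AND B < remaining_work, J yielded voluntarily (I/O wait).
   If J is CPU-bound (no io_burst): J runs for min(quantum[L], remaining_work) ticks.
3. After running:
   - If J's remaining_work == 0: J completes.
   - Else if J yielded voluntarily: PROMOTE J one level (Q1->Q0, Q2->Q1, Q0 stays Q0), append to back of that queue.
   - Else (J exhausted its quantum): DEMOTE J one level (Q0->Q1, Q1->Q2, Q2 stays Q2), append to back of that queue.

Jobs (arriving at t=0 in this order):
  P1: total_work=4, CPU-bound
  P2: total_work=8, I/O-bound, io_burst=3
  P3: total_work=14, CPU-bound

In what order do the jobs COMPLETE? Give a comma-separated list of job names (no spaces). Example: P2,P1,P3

Answer: P1,P2,P3

Derivation:
t=0-2: P1@Q0 runs 2, rem=2, quantum used, demote→Q1. Q0=[P2,P3] Q1=[P1] Q2=[]
t=2-4: P2@Q0 runs 2, rem=6, quantum used, demote→Q1. Q0=[P3] Q1=[P1,P2] Q2=[]
t=4-6: P3@Q0 runs 2, rem=12, quantum used, demote→Q1. Q0=[] Q1=[P1,P2,P3] Q2=[]
t=6-8: P1@Q1 runs 2, rem=0, completes. Q0=[] Q1=[P2,P3] Q2=[]
t=8-11: P2@Q1 runs 3, rem=3, I/O yield, promote→Q0. Q0=[P2] Q1=[P3] Q2=[]
t=11-13: P2@Q0 runs 2, rem=1, quantum used, demote→Q1. Q0=[] Q1=[P3,P2] Q2=[]
t=13-19: P3@Q1 runs 6, rem=6, quantum used, demote→Q2. Q0=[] Q1=[P2] Q2=[P3]
t=19-20: P2@Q1 runs 1, rem=0, completes. Q0=[] Q1=[] Q2=[P3]
t=20-26: P3@Q2 runs 6, rem=0, completes. Q0=[] Q1=[] Q2=[]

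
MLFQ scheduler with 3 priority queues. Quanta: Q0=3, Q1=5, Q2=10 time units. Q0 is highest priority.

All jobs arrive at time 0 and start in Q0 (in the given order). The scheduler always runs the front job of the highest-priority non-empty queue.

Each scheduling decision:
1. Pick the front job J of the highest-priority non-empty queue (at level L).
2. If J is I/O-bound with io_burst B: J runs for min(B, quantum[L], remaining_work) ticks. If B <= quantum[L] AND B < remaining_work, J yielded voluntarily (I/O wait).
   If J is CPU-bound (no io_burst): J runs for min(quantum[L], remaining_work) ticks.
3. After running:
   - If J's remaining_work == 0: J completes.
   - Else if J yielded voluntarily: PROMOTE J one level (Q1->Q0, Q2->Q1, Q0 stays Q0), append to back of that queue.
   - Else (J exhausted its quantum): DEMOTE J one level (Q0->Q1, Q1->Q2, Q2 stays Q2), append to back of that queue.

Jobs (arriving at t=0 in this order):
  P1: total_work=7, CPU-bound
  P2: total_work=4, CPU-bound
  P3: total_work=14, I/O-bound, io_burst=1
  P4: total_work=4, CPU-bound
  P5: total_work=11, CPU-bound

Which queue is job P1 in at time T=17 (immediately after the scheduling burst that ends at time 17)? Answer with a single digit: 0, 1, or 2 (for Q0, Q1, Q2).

Answer: 1

Derivation:
t=0-3: P1@Q0 runs 3, rem=4, quantum used, demote→Q1. Q0=[P2,P3,P4,P5] Q1=[P1] Q2=[]
t=3-6: P2@Q0 runs 3, rem=1, quantum used, demote→Q1. Q0=[P3,P4,P5] Q1=[P1,P2] Q2=[]
t=6-7: P3@Q0 runs 1, rem=13, I/O yield, promote→Q0. Q0=[P4,P5,P3] Q1=[P1,P2] Q2=[]
t=7-10: P4@Q0 runs 3, rem=1, quantum used, demote→Q1. Q0=[P5,P3] Q1=[P1,P2,P4] Q2=[]
t=10-13: P5@Q0 runs 3, rem=8, quantum used, demote→Q1. Q0=[P3] Q1=[P1,P2,P4,P5] Q2=[]
t=13-14: P3@Q0 runs 1, rem=12, I/O yield, promote→Q0. Q0=[P3] Q1=[P1,P2,P4,P5] Q2=[]
t=14-15: P3@Q0 runs 1, rem=11, I/O yield, promote→Q0. Q0=[P3] Q1=[P1,P2,P4,P5] Q2=[]
t=15-16: P3@Q0 runs 1, rem=10, I/O yield, promote→Q0. Q0=[P3] Q1=[P1,P2,P4,P5] Q2=[]
t=16-17: P3@Q0 runs 1, rem=9, I/O yield, promote→Q0. Q0=[P3] Q1=[P1,P2,P4,P5] Q2=[]
t=17-18: P3@Q0 runs 1, rem=8, I/O yield, promote→Q0. Q0=[P3] Q1=[P1,P2,P4,P5] Q2=[]
t=18-19: P3@Q0 runs 1, rem=7, I/O yield, promote→Q0. Q0=[P3] Q1=[P1,P2,P4,P5] Q2=[]
t=19-20: P3@Q0 runs 1, rem=6, I/O yield, promote→Q0. Q0=[P3] Q1=[P1,P2,P4,P5] Q2=[]
t=20-21: P3@Q0 runs 1, rem=5, I/O yield, promote→Q0. Q0=[P3] Q1=[P1,P2,P4,P5] Q2=[]
t=21-22: P3@Q0 runs 1, rem=4, I/O yield, promote→Q0. Q0=[P3] Q1=[P1,P2,P4,P5] Q2=[]
t=22-23: P3@Q0 runs 1, rem=3, I/O yield, promote→Q0. Q0=[P3] Q1=[P1,P2,P4,P5] Q2=[]
t=23-24: P3@Q0 runs 1, rem=2, I/O yield, promote→Q0. Q0=[P3] Q1=[P1,P2,P4,P5] Q2=[]
t=24-25: P3@Q0 runs 1, rem=1, I/O yield, promote→Q0. Q0=[P3] Q1=[P1,P2,P4,P5] Q2=[]
t=25-26: P3@Q0 runs 1, rem=0, completes. Q0=[] Q1=[P1,P2,P4,P5] Q2=[]
t=26-30: P1@Q1 runs 4, rem=0, completes. Q0=[] Q1=[P2,P4,P5] Q2=[]
t=30-31: P2@Q1 runs 1, rem=0, completes. Q0=[] Q1=[P4,P5] Q2=[]
t=31-32: P4@Q1 runs 1, rem=0, completes. Q0=[] Q1=[P5] Q2=[]
t=32-37: P5@Q1 runs 5, rem=3, quantum used, demote→Q2. Q0=[] Q1=[] Q2=[P5]
t=37-40: P5@Q2 runs 3, rem=0, completes. Q0=[] Q1=[] Q2=[]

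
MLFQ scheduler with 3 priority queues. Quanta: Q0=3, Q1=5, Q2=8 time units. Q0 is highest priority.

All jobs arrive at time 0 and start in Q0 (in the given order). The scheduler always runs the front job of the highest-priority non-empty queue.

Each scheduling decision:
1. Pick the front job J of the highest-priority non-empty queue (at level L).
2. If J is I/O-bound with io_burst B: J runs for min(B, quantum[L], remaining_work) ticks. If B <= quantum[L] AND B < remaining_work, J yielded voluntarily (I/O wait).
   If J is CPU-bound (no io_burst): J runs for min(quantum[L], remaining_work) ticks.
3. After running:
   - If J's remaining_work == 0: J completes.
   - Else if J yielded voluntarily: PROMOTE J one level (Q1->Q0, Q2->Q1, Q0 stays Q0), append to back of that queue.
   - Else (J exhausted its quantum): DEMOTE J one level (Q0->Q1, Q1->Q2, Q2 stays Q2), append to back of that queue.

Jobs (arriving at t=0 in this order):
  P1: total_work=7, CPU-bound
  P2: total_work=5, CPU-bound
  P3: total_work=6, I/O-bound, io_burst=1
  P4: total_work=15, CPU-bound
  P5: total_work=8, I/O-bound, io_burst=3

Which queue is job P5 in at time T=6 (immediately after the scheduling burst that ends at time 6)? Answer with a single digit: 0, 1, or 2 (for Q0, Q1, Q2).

t=0-3: P1@Q0 runs 3, rem=4, quantum used, demote→Q1. Q0=[P2,P3,P4,P5] Q1=[P1] Q2=[]
t=3-6: P2@Q0 runs 3, rem=2, quantum used, demote→Q1. Q0=[P3,P4,P5] Q1=[P1,P2] Q2=[]
t=6-7: P3@Q0 runs 1, rem=5, I/O yield, promote→Q0. Q0=[P4,P5,P3] Q1=[P1,P2] Q2=[]
t=7-10: P4@Q0 runs 3, rem=12, quantum used, demote→Q1. Q0=[P5,P3] Q1=[P1,P2,P4] Q2=[]
t=10-13: P5@Q0 runs 3, rem=5, I/O yield, promote→Q0. Q0=[P3,P5] Q1=[P1,P2,P4] Q2=[]
t=13-14: P3@Q0 runs 1, rem=4, I/O yield, promote→Q0. Q0=[P5,P3] Q1=[P1,P2,P4] Q2=[]
t=14-17: P5@Q0 runs 3, rem=2, I/O yield, promote→Q0. Q0=[P3,P5] Q1=[P1,P2,P4] Q2=[]
t=17-18: P3@Q0 runs 1, rem=3, I/O yield, promote→Q0. Q0=[P5,P3] Q1=[P1,P2,P4] Q2=[]
t=18-20: P5@Q0 runs 2, rem=0, completes. Q0=[P3] Q1=[P1,P2,P4] Q2=[]
t=20-21: P3@Q0 runs 1, rem=2, I/O yield, promote→Q0. Q0=[P3] Q1=[P1,P2,P4] Q2=[]
t=21-22: P3@Q0 runs 1, rem=1, I/O yield, promote→Q0. Q0=[P3] Q1=[P1,P2,P4] Q2=[]
t=22-23: P3@Q0 runs 1, rem=0, completes. Q0=[] Q1=[P1,P2,P4] Q2=[]
t=23-27: P1@Q1 runs 4, rem=0, completes. Q0=[] Q1=[P2,P4] Q2=[]
t=27-29: P2@Q1 runs 2, rem=0, completes. Q0=[] Q1=[P4] Q2=[]
t=29-34: P4@Q1 runs 5, rem=7, quantum used, demote→Q2. Q0=[] Q1=[] Q2=[P4]
t=34-41: P4@Q2 runs 7, rem=0, completes. Q0=[] Q1=[] Q2=[]

Answer: 0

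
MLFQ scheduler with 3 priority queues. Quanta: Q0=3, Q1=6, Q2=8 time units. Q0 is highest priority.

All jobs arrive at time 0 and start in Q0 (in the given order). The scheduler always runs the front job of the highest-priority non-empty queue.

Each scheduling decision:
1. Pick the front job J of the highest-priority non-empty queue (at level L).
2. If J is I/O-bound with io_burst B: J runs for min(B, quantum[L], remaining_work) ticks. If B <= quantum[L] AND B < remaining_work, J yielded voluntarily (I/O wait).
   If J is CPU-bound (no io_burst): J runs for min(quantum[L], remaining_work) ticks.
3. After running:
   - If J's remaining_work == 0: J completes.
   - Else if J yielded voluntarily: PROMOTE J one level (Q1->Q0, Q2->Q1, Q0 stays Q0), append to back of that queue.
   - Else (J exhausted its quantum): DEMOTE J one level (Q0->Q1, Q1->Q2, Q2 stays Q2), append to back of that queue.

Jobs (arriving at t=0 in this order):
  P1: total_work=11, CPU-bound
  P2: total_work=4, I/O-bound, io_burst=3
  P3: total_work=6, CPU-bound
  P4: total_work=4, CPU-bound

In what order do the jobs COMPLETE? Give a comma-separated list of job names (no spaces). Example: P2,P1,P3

Answer: P2,P3,P4,P1

Derivation:
t=0-3: P1@Q0 runs 3, rem=8, quantum used, demote→Q1. Q0=[P2,P3,P4] Q1=[P1] Q2=[]
t=3-6: P2@Q0 runs 3, rem=1, I/O yield, promote→Q0. Q0=[P3,P4,P2] Q1=[P1] Q2=[]
t=6-9: P3@Q0 runs 3, rem=3, quantum used, demote→Q1. Q0=[P4,P2] Q1=[P1,P3] Q2=[]
t=9-12: P4@Q0 runs 3, rem=1, quantum used, demote→Q1. Q0=[P2] Q1=[P1,P3,P4] Q2=[]
t=12-13: P2@Q0 runs 1, rem=0, completes. Q0=[] Q1=[P1,P3,P4] Q2=[]
t=13-19: P1@Q1 runs 6, rem=2, quantum used, demote→Q2. Q0=[] Q1=[P3,P4] Q2=[P1]
t=19-22: P3@Q1 runs 3, rem=0, completes. Q0=[] Q1=[P4] Q2=[P1]
t=22-23: P4@Q1 runs 1, rem=0, completes. Q0=[] Q1=[] Q2=[P1]
t=23-25: P1@Q2 runs 2, rem=0, completes. Q0=[] Q1=[] Q2=[]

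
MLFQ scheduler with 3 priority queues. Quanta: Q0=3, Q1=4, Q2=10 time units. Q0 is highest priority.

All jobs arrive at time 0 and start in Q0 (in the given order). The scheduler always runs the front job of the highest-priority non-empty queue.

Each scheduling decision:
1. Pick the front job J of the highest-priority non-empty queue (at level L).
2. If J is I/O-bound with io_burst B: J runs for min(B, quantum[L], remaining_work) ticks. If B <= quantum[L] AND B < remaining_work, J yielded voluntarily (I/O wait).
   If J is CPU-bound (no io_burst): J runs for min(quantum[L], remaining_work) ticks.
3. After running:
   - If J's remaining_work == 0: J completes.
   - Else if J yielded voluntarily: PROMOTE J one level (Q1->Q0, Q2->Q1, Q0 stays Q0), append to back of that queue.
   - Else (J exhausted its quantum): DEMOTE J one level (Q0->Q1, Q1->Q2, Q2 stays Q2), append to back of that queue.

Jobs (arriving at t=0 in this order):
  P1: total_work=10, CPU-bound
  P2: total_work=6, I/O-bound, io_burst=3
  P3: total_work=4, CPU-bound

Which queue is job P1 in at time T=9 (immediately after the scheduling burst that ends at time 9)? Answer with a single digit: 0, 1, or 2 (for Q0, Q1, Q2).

t=0-3: P1@Q0 runs 3, rem=7, quantum used, demote→Q1. Q0=[P2,P3] Q1=[P1] Q2=[]
t=3-6: P2@Q0 runs 3, rem=3, I/O yield, promote→Q0. Q0=[P3,P2] Q1=[P1] Q2=[]
t=6-9: P3@Q0 runs 3, rem=1, quantum used, demote→Q1. Q0=[P2] Q1=[P1,P3] Q2=[]
t=9-12: P2@Q0 runs 3, rem=0, completes. Q0=[] Q1=[P1,P3] Q2=[]
t=12-16: P1@Q1 runs 4, rem=3, quantum used, demote→Q2. Q0=[] Q1=[P3] Q2=[P1]
t=16-17: P3@Q1 runs 1, rem=0, completes. Q0=[] Q1=[] Q2=[P1]
t=17-20: P1@Q2 runs 3, rem=0, completes. Q0=[] Q1=[] Q2=[]

Answer: 1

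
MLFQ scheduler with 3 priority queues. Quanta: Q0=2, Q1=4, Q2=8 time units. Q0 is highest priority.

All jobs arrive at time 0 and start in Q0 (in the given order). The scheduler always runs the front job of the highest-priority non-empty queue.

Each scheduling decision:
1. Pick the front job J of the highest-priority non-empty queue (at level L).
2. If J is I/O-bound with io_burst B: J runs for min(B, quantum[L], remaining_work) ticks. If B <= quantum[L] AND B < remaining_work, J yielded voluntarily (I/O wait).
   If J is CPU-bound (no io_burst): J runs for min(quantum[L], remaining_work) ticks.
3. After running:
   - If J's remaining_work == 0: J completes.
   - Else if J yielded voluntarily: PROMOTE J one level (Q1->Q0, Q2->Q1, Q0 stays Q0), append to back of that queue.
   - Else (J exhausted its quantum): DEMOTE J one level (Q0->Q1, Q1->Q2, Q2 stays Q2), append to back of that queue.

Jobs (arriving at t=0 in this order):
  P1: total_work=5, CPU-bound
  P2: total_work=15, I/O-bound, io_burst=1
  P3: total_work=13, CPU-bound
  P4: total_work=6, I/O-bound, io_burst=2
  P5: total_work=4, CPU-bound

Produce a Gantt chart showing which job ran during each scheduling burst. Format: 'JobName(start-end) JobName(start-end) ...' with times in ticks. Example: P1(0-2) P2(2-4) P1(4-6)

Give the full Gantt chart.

Answer: P1(0-2) P2(2-3) P3(3-5) P4(5-7) P5(7-9) P2(9-10) P4(10-12) P2(12-13) P4(13-15) P2(15-16) P2(16-17) P2(17-18) P2(18-19) P2(19-20) P2(20-21) P2(21-22) P2(22-23) P2(23-24) P2(24-25) P2(25-26) P2(26-27) P1(27-30) P3(30-34) P5(34-36) P3(36-43)

Derivation:
t=0-2: P1@Q0 runs 2, rem=3, quantum used, demote→Q1. Q0=[P2,P3,P4,P5] Q1=[P1] Q2=[]
t=2-3: P2@Q0 runs 1, rem=14, I/O yield, promote→Q0. Q0=[P3,P4,P5,P2] Q1=[P1] Q2=[]
t=3-5: P3@Q0 runs 2, rem=11, quantum used, demote→Q1. Q0=[P4,P5,P2] Q1=[P1,P3] Q2=[]
t=5-7: P4@Q0 runs 2, rem=4, I/O yield, promote→Q0. Q0=[P5,P2,P4] Q1=[P1,P3] Q2=[]
t=7-9: P5@Q0 runs 2, rem=2, quantum used, demote→Q1. Q0=[P2,P4] Q1=[P1,P3,P5] Q2=[]
t=9-10: P2@Q0 runs 1, rem=13, I/O yield, promote→Q0. Q0=[P4,P2] Q1=[P1,P3,P5] Q2=[]
t=10-12: P4@Q0 runs 2, rem=2, I/O yield, promote→Q0. Q0=[P2,P4] Q1=[P1,P3,P5] Q2=[]
t=12-13: P2@Q0 runs 1, rem=12, I/O yield, promote→Q0. Q0=[P4,P2] Q1=[P1,P3,P5] Q2=[]
t=13-15: P4@Q0 runs 2, rem=0, completes. Q0=[P2] Q1=[P1,P3,P5] Q2=[]
t=15-16: P2@Q0 runs 1, rem=11, I/O yield, promote→Q0. Q0=[P2] Q1=[P1,P3,P5] Q2=[]
t=16-17: P2@Q0 runs 1, rem=10, I/O yield, promote→Q0. Q0=[P2] Q1=[P1,P3,P5] Q2=[]
t=17-18: P2@Q0 runs 1, rem=9, I/O yield, promote→Q0. Q0=[P2] Q1=[P1,P3,P5] Q2=[]
t=18-19: P2@Q0 runs 1, rem=8, I/O yield, promote→Q0. Q0=[P2] Q1=[P1,P3,P5] Q2=[]
t=19-20: P2@Q0 runs 1, rem=7, I/O yield, promote→Q0. Q0=[P2] Q1=[P1,P3,P5] Q2=[]
t=20-21: P2@Q0 runs 1, rem=6, I/O yield, promote→Q0. Q0=[P2] Q1=[P1,P3,P5] Q2=[]
t=21-22: P2@Q0 runs 1, rem=5, I/O yield, promote→Q0. Q0=[P2] Q1=[P1,P3,P5] Q2=[]
t=22-23: P2@Q0 runs 1, rem=4, I/O yield, promote→Q0. Q0=[P2] Q1=[P1,P3,P5] Q2=[]
t=23-24: P2@Q0 runs 1, rem=3, I/O yield, promote→Q0. Q0=[P2] Q1=[P1,P3,P5] Q2=[]
t=24-25: P2@Q0 runs 1, rem=2, I/O yield, promote→Q0. Q0=[P2] Q1=[P1,P3,P5] Q2=[]
t=25-26: P2@Q0 runs 1, rem=1, I/O yield, promote→Q0. Q0=[P2] Q1=[P1,P3,P5] Q2=[]
t=26-27: P2@Q0 runs 1, rem=0, completes. Q0=[] Q1=[P1,P3,P5] Q2=[]
t=27-30: P1@Q1 runs 3, rem=0, completes. Q0=[] Q1=[P3,P5] Q2=[]
t=30-34: P3@Q1 runs 4, rem=7, quantum used, demote→Q2. Q0=[] Q1=[P5] Q2=[P3]
t=34-36: P5@Q1 runs 2, rem=0, completes. Q0=[] Q1=[] Q2=[P3]
t=36-43: P3@Q2 runs 7, rem=0, completes. Q0=[] Q1=[] Q2=[]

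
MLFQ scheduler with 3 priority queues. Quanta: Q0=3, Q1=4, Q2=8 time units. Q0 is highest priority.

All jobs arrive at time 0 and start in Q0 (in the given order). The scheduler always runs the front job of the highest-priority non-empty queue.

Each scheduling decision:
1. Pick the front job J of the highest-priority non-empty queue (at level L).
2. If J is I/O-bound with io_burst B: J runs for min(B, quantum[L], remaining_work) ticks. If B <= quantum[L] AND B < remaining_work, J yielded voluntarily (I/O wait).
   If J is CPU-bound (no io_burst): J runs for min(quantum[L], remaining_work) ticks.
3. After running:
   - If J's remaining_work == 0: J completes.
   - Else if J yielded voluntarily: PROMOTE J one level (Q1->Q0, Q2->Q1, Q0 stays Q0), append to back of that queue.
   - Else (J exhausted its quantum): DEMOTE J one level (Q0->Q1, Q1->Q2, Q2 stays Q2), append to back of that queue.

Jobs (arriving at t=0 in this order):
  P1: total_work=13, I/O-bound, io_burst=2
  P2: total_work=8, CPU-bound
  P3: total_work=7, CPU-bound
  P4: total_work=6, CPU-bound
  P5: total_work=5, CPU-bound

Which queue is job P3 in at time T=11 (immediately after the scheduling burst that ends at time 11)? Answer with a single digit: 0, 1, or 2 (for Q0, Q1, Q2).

Answer: 1

Derivation:
t=0-2: P1@Q0 runs 2, rem=11, I/O yield, promote→Q0. Q0=[P2,P3,P4,P5,P1] Q1=[] Q2=[]
t=2-5: P2@Q0 runs 3, rem=5, quantum used, demote→Q1. Q0=[P3,P4,P5,P1] Q1=[P2] Q2=[]
t=5-8: P3@Q0 runs 3, rem=4, quantum used, demote→Q1. Q0=[P4,P5,P1] Q1=[P2,P3] Q2=[]
t=8-11: P4@Q0 runs 3, rem=3, quantum used, demote→Q1. Q0=[P5,P1] Q1=[P2,P3,P4] Q2=[]
t=11-14: P5@Q0 runs 3, rem=2, quantum used, demote→Q1. Q0=[P1] Q1=[P2,P3,P4,P5] Q2=[]
t=14-16: P1@Q0 runs 2, rem=9, I/O yield, promote→Q0. Q0=[P1] Q1=[P2,P3,P4,P5] Q2=[]
t=16-18: P1@Q0 runs 2, rem=7, I/O yield, promote→Q0. Q0=[P1] Q1=[P2,P3,P4,P5] Q2=[]
t=18-20: P1@Q0 runs 2, rem=5, I/O yield, promote→Q0. Q0=[P1] Q1=[P2,P3,P4,P5] Q2=[]
t=20-22: P1@Q0 runs 2, rem=3, I/O yield, promote→Q0. Q0=[P1] Q1=[P2,P3,P4,P5] Q2=[]
t=22-24: P1@Q0 runs 2, rem=1, I/O yield, promote→Q0. Q0=[P1] Q1=[P2,P3,P4,P5] Q2=[]
t=24-25: P1@Q0 runs 1, rem=0, completes. Q0=[] Q1=[P2,P3,P4,P5] Q2=[]
t=25-29: P2@Q1 runs 4, rem=1, quantum used, demote→Q2. Q0=[] Q1=[P3,P4,P5] Q2=[P2]
t=29-33: P3@Q1 runs 4, rem=0, completes. Q0=[] Q1=[P4,P5] Q2=[P2]
t=33-36: P4@Q1 runs 3, rem=0, completes. Q0=[] Q1=[P5] Q2=[P2]
t=36-38: P5@Q1 runs 2, rem=0, completes. Q0=[] Q1=[] Q2=[P2]
t=38-39: P2@Q2 runs 1, rem=0, completes. Q0=[] Q1=[] Q2=[]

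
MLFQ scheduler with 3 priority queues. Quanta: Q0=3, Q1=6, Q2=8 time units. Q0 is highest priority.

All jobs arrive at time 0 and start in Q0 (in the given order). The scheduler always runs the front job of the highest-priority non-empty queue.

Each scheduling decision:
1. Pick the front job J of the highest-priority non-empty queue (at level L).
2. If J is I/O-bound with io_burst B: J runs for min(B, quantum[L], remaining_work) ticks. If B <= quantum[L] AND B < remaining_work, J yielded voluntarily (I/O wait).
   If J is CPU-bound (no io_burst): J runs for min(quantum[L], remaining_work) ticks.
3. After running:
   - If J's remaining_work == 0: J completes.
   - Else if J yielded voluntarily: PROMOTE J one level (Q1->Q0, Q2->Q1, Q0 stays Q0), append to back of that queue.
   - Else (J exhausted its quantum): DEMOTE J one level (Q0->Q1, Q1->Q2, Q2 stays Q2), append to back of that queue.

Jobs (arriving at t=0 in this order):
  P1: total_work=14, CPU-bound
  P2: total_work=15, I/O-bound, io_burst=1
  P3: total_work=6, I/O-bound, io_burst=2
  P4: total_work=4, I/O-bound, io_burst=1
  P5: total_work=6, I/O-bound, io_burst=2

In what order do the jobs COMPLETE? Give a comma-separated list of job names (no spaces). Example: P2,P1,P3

t=0-3: P1@Q0 runs 3, rem=11, quantum used, demote→Q1. Q0=[P2,P3,P4,P5] Q1=[P1] Q2=[]
t=3-4: P2@Q0 runs 1, rem=14, I/O yield, promote→Q0. Q0=[P3,P4,P5,P2] Q1=[P1] Q2=[]
t=4-6: P3@Q0 runs 2, rem=4, I/O yield, promote→Q0. Q0=[P4,P5,P2,P3] Q1=[P1] Q2=[]
t=6-7: P4@Q0 runs 1, rem=3, I/O yield, promote→Q0. Q0=[P5,P2,P3,P4] Q1=[P1] Q2=[]
t=7-9: P5@Q0 runs 2, rem=4, I/O yield, promote→Q0. Q0=[P2,P3,P4,P5] Q1=[P1] Q2=[]
t=9-10: P2@Q0 runs 1, rem=13, I/O yield, promote→Q0. Q0=[P3,P4,P5,P2] Q1=[P1] Q2=[]
t=10-12: P3@Q0 runs 2, rem=2, I/O yield, promote→Q0. Q0=[P4,P5,P2,P3] Q1=[P1] Q2=[]
t=12-13: P4@Q0 runs 1, rem=2, I/O yield, promote→Q0. Q0=[P5,P2,P3,P4] Q1=[P1] Q2=[]
t=13-15: P5@Q0 runs 2, rem=2, I/O yield, promote→Q0. Q0=[P2,P3,P4,P5] Q1=[P1] Q2=[]
t=15-16: P2@Q0 runs 1, rem=12, I/O yield, promote→Q0. Q0=[P3,P4,P5,P2] Q1=[P1] Q2=[]
t=16-18: P3@Q0 runs 2, rem=0, completes. Q0=[P4,P5,P2] Q1=[P1] Q2=[]
t=18-19: P4@Q0 runs 1, rem=1, I/O yield, promote→Q0. Q0=[P5,P2,P4] Q1=[P1] Q2=[]
t=19-21: P5@Q0 runs 2, rem=0, completes. Q0=[P2,P4] Q1=[P1] Q2=[]
t=21-22: P2@Q0 runs 1, rem=11, I/O yield, promote→Q0. Q0=[P4,P2] Q1=[P1] Q2=[]
t=22-23: P4@Q0 runs 1, rem=0, completes. Q0=[P2] Q1=[P1] Q2=[]
t=23-24: P2@Q0 runs 1, rem=10, I/O yield, promote→Q0. Q0=[P2] Q1=[P1] Q2=[]
t=24-25: P2@Q0 runs 1, rem=9, I/O yield, promote→Q0. Q0=[P2] Q1=[P1] Q2=[]
t=25-26: P2@Q0 runs 1, rem=8, I/O yield, promote→Q0. Q0=[P2] Q1=[P1] Q2=[]
t=26-27: P2@Q0 runs 1, rem=7, I/O yield, promote→Q0. Q0=[P2] Q1=[P1] Q2=[]
t=27-28: P2@Q0 runs 1, rem=6, I/O yield, promote→Q0. Q0=[P2] Q1=[P1] Q2=[]
t=28-29: P2@Q0 runs 1, rem=5, I/O yield, promote→Q0. Q0=[P2] Q1=[P1] Q2=[]
t=29-30: P2@Q0 runs 1, rem=4, I/O yield, promote→Q0. Q0=[P2] Q1=[P1] Q2=[]
t=30-31: P2@Q0 runs 1, rem=3, I/O yield, promote→Q0. Q0=[P2] Q1=[P1] Q2=[]
t=31-32: P2@Q0 runs 1, rem=2, I/O yield, promote→Q0. Q0=[P2] Q1=[P1] Q2=[]
t=32-33: P2@Q0 runs 1, rem=1, I/O yield, promote→Q0. Q0=[P2] Q1=[P1] Q2=[]
t=33-34: P2@Q0 runs 1, rem=0, completes. Q0=[] Q1=[P1] Q2=[]
t=34-40: P1@Q1 runs 6, rem=5, quantum used, demote→Q2. Q0=[] Q1=[] Q2=[P1]
t=40-45: P1@Q2 runs 5, rem=0, completes. Q0=[] Q1=[] Q2=[]

Answer: P3,P5,P4,P2,P1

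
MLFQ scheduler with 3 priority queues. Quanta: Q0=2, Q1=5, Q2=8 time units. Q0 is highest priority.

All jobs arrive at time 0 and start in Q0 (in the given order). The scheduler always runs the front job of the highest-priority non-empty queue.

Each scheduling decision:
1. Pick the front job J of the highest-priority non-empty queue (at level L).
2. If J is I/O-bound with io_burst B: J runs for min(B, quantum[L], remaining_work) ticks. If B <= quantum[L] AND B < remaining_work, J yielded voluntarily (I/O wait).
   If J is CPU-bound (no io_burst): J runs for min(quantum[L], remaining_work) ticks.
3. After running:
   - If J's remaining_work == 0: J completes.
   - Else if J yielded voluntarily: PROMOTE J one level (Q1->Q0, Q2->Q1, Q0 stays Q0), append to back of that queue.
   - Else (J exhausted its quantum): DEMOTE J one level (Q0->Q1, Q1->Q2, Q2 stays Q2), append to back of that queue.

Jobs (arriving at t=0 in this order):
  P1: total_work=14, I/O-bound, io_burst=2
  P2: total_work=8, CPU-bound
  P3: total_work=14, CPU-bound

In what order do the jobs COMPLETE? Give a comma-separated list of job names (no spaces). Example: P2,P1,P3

Answer: P1,P2,P3

Derivation:
t=0-2: P1@Q0 runs 2, rem=12, I/O yield, promote→Q0. Q0=[P2,P3,P1] Q1=[] Q2=[]
t=2-4: P2@Q0 runs 2, rem=6, quantum used, demote→Q1. Q0=[P3,P1] Q1=[P2] Q2=[]
t=4-6: P3@Q0 runs 2, rem=12, quantum used, demote→Q1. Q0=[P1] Q1=[P2,P3] Q2=[]
t=6-8: P1@Q0 runs 2, rem=10, I/O yield, promote→Q0. Q0=[P1] Q1=[P2,P3] Q2=[]
t=8-10: P1@Q0 runs 2, rem=8, I/O yield, promote→Q0. Q0=[P1] Q1=[P2,P3] Q2=[]
t=10-12: P1@Q0 runs 2, rem=6, I/O yield, promote→Q0. Q0=[P1] Q1=[P2,P3] Q2=[]
t=12-14: P1@Q0 runs 2, rem=4, I/O yield, promote→Q0. Q0=[P1] Q1=[P2,P3] Q2=[]
t=14-16: P1@Q0 runs 2, rem=2, I/O yield, promote→Q0. Q0=[P1] Q1=[P2,P3] Q2=[]
t=16-18: P1@Q0 runs 2, rem=0, completes. Q0=[] Q1=[P2,P3] Q2=[]
t=18-23: P2@Q1 runs 5, rem=1, quantum used, demote→Q2. Q0=[] Q1=[P3] Q2=[P2]
t=23-28: P3@Q1 runs 5, rem=7, quantum used, demote→Q2. Q0=[] Q1=[] Q2=[P2,P3]
t=28-29: P2@Q2 runs 1, rem=0, completes. Q0=[] Q1=[] Q2=[P3]
t=29-36: P3@Q2 runs 7, rem=0, completes. Q0=[] Q1=[] Q2=[]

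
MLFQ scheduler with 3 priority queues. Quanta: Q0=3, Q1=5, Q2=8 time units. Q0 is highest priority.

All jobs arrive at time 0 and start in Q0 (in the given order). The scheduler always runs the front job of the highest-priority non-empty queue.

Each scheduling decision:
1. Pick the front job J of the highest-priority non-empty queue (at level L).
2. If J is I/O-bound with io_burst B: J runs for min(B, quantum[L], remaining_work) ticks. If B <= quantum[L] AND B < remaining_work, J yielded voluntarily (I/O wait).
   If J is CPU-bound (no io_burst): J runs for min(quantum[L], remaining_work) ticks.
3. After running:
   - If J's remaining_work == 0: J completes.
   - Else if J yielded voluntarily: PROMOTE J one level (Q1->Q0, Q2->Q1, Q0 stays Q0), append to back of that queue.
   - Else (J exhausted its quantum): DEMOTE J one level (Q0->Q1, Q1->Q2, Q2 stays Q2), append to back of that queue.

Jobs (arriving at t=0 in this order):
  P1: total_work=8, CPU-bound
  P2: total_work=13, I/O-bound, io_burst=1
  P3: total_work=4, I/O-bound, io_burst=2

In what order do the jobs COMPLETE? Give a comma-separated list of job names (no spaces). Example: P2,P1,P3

Answer: P3,P2,P1

Derivation:
t=0-3: P1@Q0 runs 3, rem=5, quantum used, demote→Q1. Q0=[P2,P3] Q1=[P1] Q2=[]
t=3-4: P2@Q0 runs 1, rem=12, I/O yield, promote→Q0. Q0=[P3,P2] Q1=[P1] Q2=[]
t=4-6: P3@Q0 runs 2, rem=2, I/O yield, promote→Q0. Q0=[P2,P3] Q1=[P1] Q2=[]
t=6-7: P2@Q0 runs 1, rem=11, I/O yield, promote→Q0. Q0=[P3,P2] Q1=[P1] Q2=[]
t=7-9: P3@Q0 runs 2, rem=0, completes. Q0=[P2] Q1=[P1] Q2=[]
t=9-10: P2@Q0 runs 1, rem=10, I/O yield, promote→Q0. Q0=[P2] Q1=[P1] Q2=[]
t=10-11: P2@Q0 runs 1, rem=9, I/O yield, promote→Q0. Q0=[P2] Q1=[P1] Q2=[]
t=11-12: P2@Q0 runs 1, rem=8, I/O yield, promote→Q0. Q0=[P2] Q1=[P1] Q2=[]
t=12-13: P2@Q0 runs 1, rem=7, I/O yield, promote→Q0. Q0=[P2] Q1=[P1] Q2=[]
t=13-14: P2@Q0 runs 1, rem=6, I/O yield, promote→Q0. Q0=[P2] Q1=[P1] Q2=[]
t=14-15: P2@Q0 runs 1, rem=5, I/O yield, promote→Q0. Q0=[P2] Q1=[P1] Q2=[]
t=15-16: P2@Q0 runs 1, rem=4, I/O yield, promote→Q0. Q0=[P2] Q1=[P1] Q2=[]
t=16-17: P2@Q0 runs 1, rem=3, I/O yield, promote→Q0. Q0=[P2] Q1=[P1] Q2=[]
t=17-18: P2@Q0 runs 1, rem=2, I/O yield, promote→Q0. Q0=[P2] Q1=[P1] Q2=[]
t=18-19: P2@Q0 runs 1, rem=1, I/O yield, promote→Q0. Q0=[P2] Q1=[P1] Q2=[]
t=19-20: P2@Q0 runs 1, rem=0, completes. Q0=[] Q1=[P1] Q2=[]
t=20-25: P1@Q1 runs 5, rem=0, completes. Q0=[] Q1=[] Q2=[]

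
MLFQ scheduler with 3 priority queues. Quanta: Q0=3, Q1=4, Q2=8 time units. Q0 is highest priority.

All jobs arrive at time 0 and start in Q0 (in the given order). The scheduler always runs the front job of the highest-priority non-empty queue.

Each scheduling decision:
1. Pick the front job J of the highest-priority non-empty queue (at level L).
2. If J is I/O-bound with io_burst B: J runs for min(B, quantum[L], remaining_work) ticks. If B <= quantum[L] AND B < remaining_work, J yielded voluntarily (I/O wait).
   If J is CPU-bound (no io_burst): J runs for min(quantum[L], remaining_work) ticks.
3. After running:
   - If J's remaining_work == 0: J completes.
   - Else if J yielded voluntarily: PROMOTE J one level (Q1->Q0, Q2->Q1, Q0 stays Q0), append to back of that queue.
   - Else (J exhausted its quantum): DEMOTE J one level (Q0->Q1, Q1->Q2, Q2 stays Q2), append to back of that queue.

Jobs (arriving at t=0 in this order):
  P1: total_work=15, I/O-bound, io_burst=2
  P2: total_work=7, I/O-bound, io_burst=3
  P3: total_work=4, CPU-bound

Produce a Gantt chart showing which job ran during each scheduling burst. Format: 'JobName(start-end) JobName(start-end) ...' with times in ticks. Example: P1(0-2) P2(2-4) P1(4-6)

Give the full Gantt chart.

Answer: P1(0-2) P2(2-5) P3(5-8) P1(8-10) P2(10-13) P1(13-15) P2(15-16) P1(16-18) P1(18-20) P1(20-22) P1(22-24) P1(24-25) P3(25-26)

Derivation:
t=0-2: P1@Q0 runs 2, rem=13, I/O yield, promote→Q0. Q0=[P2,P3,P1] Q1=[] Q2=[]
t=2-5: P2@Q0 runs 3, rem=4, I/O yield, promote→Q0. Q0=[P3,P1,P2] Q1=[] Q2=[]
t=5-8: P3@Q0 runs 3, rem=1, quantum used, demote→Q1. Q0=[P1,P2] Q1=[P3] Q2=[]
t=8-10: P1@Q0 runs 2, rem=11, I/O yield, promote→Q0. Q0=[P2,P1] Q1=[P3] Q2=[]
t=10-13: P2@Q0 runs 3, rem=1, I/O yield, promote→Q0. Q0=[P1,P2] Q1=[P3] Q2=[]
t=13-15: P1@Q0 runs 2, rem=9, I/O yield, promote→Q0. Q0=[P2,P1] Q1=[P3] Q2=[]
t=15-16: P2@Q0 runs 1, rem=0, completes. Q0=[P1] Q1=[P3] Q2=[]
t=16-18: P1@Q0 runs 2, rem=7, I/O yield, promote→Q0. Q0=[P1] Q1=[P3] Q2=[]
t=18-20: P1@Q0 runs 2, rem=5, I/O yield, promote→Q0. Q0=[P1] Q1=[P3] Q2=[]
t=20-22: P1@Q0 runs 2, rem=3, I/O yield, promote→Q0. Q0=[P1] Q1=[P3] Q2=[]
t=22-24: P1@Q0 runs 2, rem=1, I/O yield, promote→Q0. Q0=[P1] Q1=[P3] Q2=[]
t=24-25: P1@Q0 runs 1, rem=0, completes. Q0=[] Q1=[P3] Q2=[]
t=25-26: P3@Q1 runs 1, rem=0, completes. Q0=[] Q1=[] Q2=[]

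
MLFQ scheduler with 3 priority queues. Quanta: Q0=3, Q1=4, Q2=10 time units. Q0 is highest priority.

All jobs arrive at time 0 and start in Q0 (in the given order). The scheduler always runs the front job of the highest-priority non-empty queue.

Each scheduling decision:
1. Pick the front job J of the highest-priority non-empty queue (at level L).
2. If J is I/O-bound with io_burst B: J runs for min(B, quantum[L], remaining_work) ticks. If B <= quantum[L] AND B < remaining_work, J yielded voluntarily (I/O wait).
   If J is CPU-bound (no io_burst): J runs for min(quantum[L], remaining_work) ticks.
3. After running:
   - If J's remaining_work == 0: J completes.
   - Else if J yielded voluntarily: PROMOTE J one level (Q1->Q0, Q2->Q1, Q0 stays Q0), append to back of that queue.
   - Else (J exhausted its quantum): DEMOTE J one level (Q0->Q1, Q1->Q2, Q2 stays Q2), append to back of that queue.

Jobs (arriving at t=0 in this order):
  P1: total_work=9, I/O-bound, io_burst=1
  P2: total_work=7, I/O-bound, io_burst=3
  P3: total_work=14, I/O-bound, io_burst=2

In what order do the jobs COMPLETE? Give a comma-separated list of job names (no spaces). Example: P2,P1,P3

Answer: P2,P3,P1

Derivation:
t=0-1: P1@Q0 runs 1, rem=8, I/O yield, promote→Q0. Q0=[P2,P3,P1] Q1=[] Q2=[]
t=1-4: P2@Q0 runs 3, rem=4, I/O yield, promote→Q0. Q0=[P3,P1,P2] Q1=[] Q2=[]
t=4-6: P3@Q0 runs 2, rem=12, I/O yield, promote→Q0. Q0=[P1,P2,P3] Q1=[] Q2=[]
t=6-7: P1@Q0 runs 1, rem=7, I/O yield, promote→Q0. Q0=[P2,P3,P1] Q1=[] Q2=[]
t=7-10: P2@Q0 runs 3, rem=1, I/O yield, promote→Q0. Q0=[P3,P1,P2] Q1=[] Q2=[]
t=10-12: P3@Q0 runs 2, rem=10, I/O yield, promote→Q0. Q0=[P1,P2,P3] Q1=[] Q2=[]
t=12-13: P1@Q0 runs 1, rem=6, I/O yield, promote→Q0. Q0=[P2,P3,P1] Q1=[] Q2=[]
t=13-14: P2@Q0 runs 1, rem=0, completes. Q0=[P3,P1] Q1=[] Q2=[]
t=14-16: P3@Q0 runs 2, rem=8, I/O yield, promote→Q0. Q0=[P1,P3] Q1=[] Q2=[]
t=16-17: P1@Q0 runs 1, rem=5, I/O yield, promote→Q0. Q0=[P3,P1] Q1=[] Q2=[]
t=17-19: P3@Q0 runs 2, rem=6, I/O yield, promote→Q0. Q0=[P1,P3] Q1=[] Q2=[]
t=19-20: P1@Q0 runs 1, rem=4, I/O yield, promote→Q0. Q0=[P3,P1] Q1=[] Q2=[]
t=20-22: P3@Q0 runs 2, rem=4, I/O yield, promote→Q0. Q0=[P1,P3] Q1=[] Q2=[]
t=22-23: P1@Q0 runs 1, rem=3, I/O yield, promote→Q0. Q0=[P3,P1] Q1=[] Q2=[]
t=23-25: P3@Q0 runs 2, rem=2, I/O yield, promote→Q0. Q0=[P1,P3] Q1=[] Q2=[]
t=25-26: P1@Q0 runs 1, rem=2, I/O yield, promote→Q0. Q0=[P3,P1] Q1=[] Q2=[]
t=26-28: P3@Q0 runs 2, rem=0, completes. Q0=[P1] Q1=[] Q2=[]
t=28-29: P1@Q0 runs 1, rem=1, I/O yield, promote→Q0. Q0=[P1] Q1=[] Q2=[]
t=29-30: P1@Q0 runs 1, rem=0, completes. Q0=[] Q1=[] Q2=[]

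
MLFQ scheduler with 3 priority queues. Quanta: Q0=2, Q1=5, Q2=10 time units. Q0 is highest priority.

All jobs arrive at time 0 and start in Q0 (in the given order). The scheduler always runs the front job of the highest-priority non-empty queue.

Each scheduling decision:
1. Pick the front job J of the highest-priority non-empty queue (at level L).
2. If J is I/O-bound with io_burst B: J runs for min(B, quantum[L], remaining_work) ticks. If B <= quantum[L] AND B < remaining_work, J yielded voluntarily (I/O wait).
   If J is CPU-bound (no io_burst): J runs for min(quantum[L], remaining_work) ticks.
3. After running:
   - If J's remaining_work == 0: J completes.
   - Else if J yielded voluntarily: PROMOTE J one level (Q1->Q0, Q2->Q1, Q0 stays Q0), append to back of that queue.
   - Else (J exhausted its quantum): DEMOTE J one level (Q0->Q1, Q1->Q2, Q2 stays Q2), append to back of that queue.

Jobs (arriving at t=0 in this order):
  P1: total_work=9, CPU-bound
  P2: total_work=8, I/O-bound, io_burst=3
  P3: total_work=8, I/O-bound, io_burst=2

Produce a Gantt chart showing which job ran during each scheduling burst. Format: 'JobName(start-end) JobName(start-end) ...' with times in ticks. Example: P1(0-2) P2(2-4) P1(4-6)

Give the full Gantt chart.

t=0-2: P1@Q0 runs 2, rem=7, quantum used, demote→Q1. Q0=[P2,P3] Q1=[P1] Q2=[]
t=2-4: P2@Q0 runs 2, rem=6, quantum used, demote→Q1. Q0=[P3] Q1=[P1,P2] Q2=[]
t=4-6: P3@Q0 runs 2, rem=6, I/O yield, promote→Q0. Q0=[P3] Q1=[P1,P2] Q2=[]
t=6-8: P3@Q0 runs 2, rem=4, I/O yield, promote→Q0. Q0=[P3] Q1=[P1,P2] Q2=[]
t=8-10: P3@Q0 runs 2, rem=2, I/O yield, promote→Q0. Q0=[P3] Q1=[P1,P2] Q2=[]
t=10-12: P3@Q0 runs 2, rem=0, completes. Q0=[] Q1=[P1,P2] Q2=[]
t=12-17: P1@Q1 runs 5, rem=2, quantum used, demote→Q2. Q0=[] Q1=[P2] Q2=[P1]
t=17-20: P2@Q1 runs 3, rem=3, I/O yield, promote→Q0. Q0=[P2] Q1=[] Q2=[P1]
t=20-22: P2@Q0 runs 2, rem=1, quantum used, demote→Q1. Q0=[] Q1=[P2] Q2=[P1]
t=22-23: P2@Q1 runs 1, rem=0, completes. Q0=[] Q1=[] Q2=[P1]
t=23-25: P1@Q2 runs 2, rem=0, completes. Q0=[] Q1=[] Q2=[]

Answer: P1(0-2) P2(2-4) P3(4-6) P3(6-8) P3(8-10) P3(10-12) P1(12-17) P2(17-20) P2(20-22) P2(22-23) P1(23-25)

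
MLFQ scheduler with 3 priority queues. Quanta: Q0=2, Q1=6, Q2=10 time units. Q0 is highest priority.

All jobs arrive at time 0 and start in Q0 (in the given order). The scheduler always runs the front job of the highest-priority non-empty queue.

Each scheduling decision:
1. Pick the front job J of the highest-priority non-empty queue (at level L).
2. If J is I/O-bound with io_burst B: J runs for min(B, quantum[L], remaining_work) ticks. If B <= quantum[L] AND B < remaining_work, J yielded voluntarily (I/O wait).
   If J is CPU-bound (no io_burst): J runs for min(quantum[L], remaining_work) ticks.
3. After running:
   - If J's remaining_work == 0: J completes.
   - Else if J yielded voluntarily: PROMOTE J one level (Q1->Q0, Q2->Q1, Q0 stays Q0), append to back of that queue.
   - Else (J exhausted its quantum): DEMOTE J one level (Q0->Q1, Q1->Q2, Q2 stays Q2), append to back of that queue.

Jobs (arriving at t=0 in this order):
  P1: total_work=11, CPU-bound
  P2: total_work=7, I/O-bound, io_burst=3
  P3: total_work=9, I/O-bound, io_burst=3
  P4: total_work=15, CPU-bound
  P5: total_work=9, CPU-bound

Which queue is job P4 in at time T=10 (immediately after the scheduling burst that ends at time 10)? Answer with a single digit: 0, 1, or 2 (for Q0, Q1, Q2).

t=0-2: P1@Q0 runs 2, rem=9, quantum used, demote→Q1. Q0=[P2,P3,P4,P5] Q1=[P1] Q2=[]
t=2-4: P2@Q0 runs 2, rem=5, quantum used, demote→Q1. Q0=[P3,P4,P5] Q1=[P1,P2] Q2=[]
t=4-6: P3@Q0 runs 2, rem=7, quantum used, demote→Q1. Q0=[P4,P5] Q1=[P1,P2,P3] Q2=[]
t=6-8: P4@Q0 runs 2, rem=13, quantum used, demote→Q1. Q0=[P5] Q1=[P1,P2,P3,P4] Q2=[]
t=8-10: P5@Q0 runs 2, rem=7, quantum used, demote→Q1. Q0=[] Q1=[P1,P2,P3,P4,P5] Q2=[]
t=10-16: P1@Q1 runs 6, rem=3, quantum used, demote→Q2. Q0=[] Q1=[P2,P3,P4,P5] Q2=[P1]
t=16-19: P2@Q1 runs 3, rem=2, I/O yield, promote→Q0. Q0=[P2] Q1=[P3,P4,P5] Q2=[P1]
t=19-21: P2@Q0 runs 2, rem=0, completes. Q0=[] Q1=[P3,P4,P5] Q2=[P1]
t=21-24: P3@Q1 runs 3, rem=4, I/O yield, promote→Q0. Q0=[P3] Q1=[P4,P5] Q2=[P1]
t=24-26: P3@Q0 runs 2, rem=2, quantum used, demote→Q1. Q0=[] Q1=[P4,P5,P3] Q2=[P1]
t=26-32: P4@Q1 runs 6, rem=7, quantum used, demote→Q2. Q0=[] Q1=[P5,P3] Q2=[P1,P4]
t=32-38: P5@Q1 runs 6, rem=1, quantum used, demote→Q2. Q0=[] Q1=[P3] Q2=[P1,P4,P5]
t=38-40: P3@Q1 runs 2, rem=0, completes. Q0=[] Q1=[] Q2=[P1,P4,P5]
t=40-43: P1@Q2 runs 3, rem=0, completes. Q0=[] Q1=[] Q2=[P4,P5]
t=43-50: P4@Q2 runs 7, rem=0, completes. Q0=[] Q1=[] Q2=[P5]
t=50-51: P5@Q2 runs 1, rem=0, completes. Q0=[] Q1=[] Q2=[]

Answer: 1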